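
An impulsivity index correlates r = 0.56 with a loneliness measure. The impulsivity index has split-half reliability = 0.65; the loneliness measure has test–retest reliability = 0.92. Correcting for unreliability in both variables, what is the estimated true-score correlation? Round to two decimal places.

0.72

r_true = r_obs / √(r_xx · r_yy) = 0.56 / √(0.65 × 0.92) = 0.56 / √0.5980 = 0.56 / 0.7733 ≈ 0.72.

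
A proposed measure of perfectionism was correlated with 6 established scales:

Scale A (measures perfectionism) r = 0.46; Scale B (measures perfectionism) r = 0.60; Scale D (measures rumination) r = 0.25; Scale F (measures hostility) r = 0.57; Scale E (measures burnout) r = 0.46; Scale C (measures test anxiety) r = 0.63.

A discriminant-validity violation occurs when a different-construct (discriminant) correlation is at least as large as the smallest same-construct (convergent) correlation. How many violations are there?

3

Convergent (same construct = perfectionism): Scale A, Scale B.
Smallest convergent = 0.46. Discriminant values: 0.25, 0.57, 0.46, 0.63; count ≥ 0.46 → 3.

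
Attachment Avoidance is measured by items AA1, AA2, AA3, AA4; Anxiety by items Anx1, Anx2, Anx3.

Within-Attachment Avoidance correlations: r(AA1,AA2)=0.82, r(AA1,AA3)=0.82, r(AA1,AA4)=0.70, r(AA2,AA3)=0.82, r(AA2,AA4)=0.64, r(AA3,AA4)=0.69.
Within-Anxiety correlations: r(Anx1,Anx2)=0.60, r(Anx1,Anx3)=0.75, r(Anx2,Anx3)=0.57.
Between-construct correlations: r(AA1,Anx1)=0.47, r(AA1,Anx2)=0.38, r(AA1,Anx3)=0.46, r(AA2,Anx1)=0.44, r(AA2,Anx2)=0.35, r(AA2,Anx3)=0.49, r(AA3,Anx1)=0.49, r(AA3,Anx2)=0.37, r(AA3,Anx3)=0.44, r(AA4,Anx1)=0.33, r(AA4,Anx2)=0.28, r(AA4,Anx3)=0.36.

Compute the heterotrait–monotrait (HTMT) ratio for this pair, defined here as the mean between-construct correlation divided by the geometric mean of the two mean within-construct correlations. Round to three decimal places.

0.585

Between-construct mean = 4.86/12 = 0.4050.
Mean within-AA = 4.49/6 = 0.7483; mean within-Anx = 1.92/3 = 0.6400.
Geometric mean = √(0.7483 × 0.6400) = 0.6920.
HTMT = 0.4050 / 0.6920 = 0.585.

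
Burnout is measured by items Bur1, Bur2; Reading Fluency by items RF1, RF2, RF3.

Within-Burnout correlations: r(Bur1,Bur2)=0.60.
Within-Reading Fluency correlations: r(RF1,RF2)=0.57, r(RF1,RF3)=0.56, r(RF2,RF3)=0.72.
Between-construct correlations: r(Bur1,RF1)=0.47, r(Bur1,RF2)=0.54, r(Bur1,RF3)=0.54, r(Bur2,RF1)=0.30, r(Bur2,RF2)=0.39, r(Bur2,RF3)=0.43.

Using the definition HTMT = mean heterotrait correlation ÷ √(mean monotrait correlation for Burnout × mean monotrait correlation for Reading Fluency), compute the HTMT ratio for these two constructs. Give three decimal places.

0.732

Mean between = 2.67/6 = 0.4450.
Mean within-Bur = 0.60/1 = 0.6000; mean within-RF = 1.85/3 = 0.6167.
Geometric mean = √(0.6000 × 0.6167) = 0.6083.
HTMT = 0.4450 / 0.6083 = 0.732.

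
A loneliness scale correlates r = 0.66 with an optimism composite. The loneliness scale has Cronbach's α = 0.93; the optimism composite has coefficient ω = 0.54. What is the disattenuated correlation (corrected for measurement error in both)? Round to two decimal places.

0.93

r_true = r_obs / √(r_xx · r_yy) = 0.66 / √(0.93 × 0.54) = 0.66 / √0.5022 = 0.66 / 0.7087 ≈ 0.93.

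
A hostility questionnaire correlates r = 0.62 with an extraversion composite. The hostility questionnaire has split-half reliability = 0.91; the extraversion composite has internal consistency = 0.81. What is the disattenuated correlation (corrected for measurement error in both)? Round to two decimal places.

r_true = r_obs / √(r_xx · r_yy) = 0.62 / √(0.91 × 0.81) = 0.62 / √0.7371 = 0.62 / 0.8585 ≈ 0.72.

0.72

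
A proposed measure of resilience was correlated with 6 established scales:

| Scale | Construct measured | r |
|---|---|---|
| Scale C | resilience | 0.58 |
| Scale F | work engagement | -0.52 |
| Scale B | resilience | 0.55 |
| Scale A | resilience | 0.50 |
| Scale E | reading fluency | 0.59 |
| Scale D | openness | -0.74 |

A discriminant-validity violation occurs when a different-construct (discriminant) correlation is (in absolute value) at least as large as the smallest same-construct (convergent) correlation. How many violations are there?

Convergent (same construct = resilience): Scale C, Scale B, Scale A.
Smallest convergent = 0.50. Discriminant |r|: 0.52, 0.59, 0.74; count ≥ 0.50 → 3.

3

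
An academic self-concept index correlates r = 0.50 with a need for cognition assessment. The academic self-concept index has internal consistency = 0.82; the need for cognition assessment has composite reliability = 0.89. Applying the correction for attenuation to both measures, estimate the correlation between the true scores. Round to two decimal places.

r_true = r_obs / √(r_xx · r_yy) = 0.50 / √(0.82 × 0.89) = 0.50 / √0.7298 = 0.50 / 0.8543 ≈ 0.59.

0.59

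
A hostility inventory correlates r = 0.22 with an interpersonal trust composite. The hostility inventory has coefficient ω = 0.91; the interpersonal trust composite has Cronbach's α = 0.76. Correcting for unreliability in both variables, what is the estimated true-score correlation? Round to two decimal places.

0.26

r_true = r_obs / √(r_xx · r_yy) = 0.22 / √(0.91 × 0.76) = 0.22 / √0.6916 = 0.22 / 0.8316 ≈ 0.26.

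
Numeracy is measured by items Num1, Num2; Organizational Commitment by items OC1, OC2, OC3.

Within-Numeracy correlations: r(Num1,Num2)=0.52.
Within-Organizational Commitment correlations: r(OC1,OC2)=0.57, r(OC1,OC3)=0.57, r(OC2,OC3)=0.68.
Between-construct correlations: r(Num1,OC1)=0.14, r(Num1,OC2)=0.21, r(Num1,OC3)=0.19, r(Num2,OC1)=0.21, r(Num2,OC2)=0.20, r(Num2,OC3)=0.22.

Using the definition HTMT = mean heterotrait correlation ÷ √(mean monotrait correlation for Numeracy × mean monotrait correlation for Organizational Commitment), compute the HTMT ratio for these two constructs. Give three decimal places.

Mean between = 1.17/6 = 0.1950.
Mean within-Num = 0.52/1 = 0.5200; mean within-OC = 1.82/3 = 0.6067.
Geometric mean = √(0.5200 × 0.6067) = 0.5617.
HTMT = 0.1950 / 0.5617 = 0.347.

0.347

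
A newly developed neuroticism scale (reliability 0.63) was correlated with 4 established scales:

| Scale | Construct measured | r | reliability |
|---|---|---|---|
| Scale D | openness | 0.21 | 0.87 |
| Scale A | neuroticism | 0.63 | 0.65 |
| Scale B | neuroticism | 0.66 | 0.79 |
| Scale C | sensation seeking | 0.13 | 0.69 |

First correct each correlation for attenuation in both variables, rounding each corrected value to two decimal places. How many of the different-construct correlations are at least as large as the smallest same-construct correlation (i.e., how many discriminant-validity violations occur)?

Disattenuated r (r / √(r_scale · r_new)):
  Scale D (disc): 0.21 / √(0.87·0.63) = 0.28
  Scale A (conv): 0.63 / √(0.65·0.63) = 0.98
  Scale B (conv): 0.66 / √(0.79·0.63) = 0.94
  Scale C (disc): 0.13 / √(0.69·0.63) = 0.20
Smallest convergent = 0.94. Discriminant values: 0.28, 0.20; count ≥ 0.94 → 0.

0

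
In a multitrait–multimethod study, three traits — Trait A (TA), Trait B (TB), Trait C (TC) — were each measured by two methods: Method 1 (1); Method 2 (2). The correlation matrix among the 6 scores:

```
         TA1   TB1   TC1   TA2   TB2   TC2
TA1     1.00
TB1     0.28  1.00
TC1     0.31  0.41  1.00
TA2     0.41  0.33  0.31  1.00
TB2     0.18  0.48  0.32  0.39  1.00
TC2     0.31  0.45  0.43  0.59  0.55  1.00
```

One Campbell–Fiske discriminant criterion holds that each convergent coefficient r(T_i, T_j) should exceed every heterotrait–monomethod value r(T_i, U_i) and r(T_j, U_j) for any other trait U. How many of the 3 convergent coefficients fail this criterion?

3

Each convergent coefficient versus the relevant comparison correlations:
TA (methods 1·2): 0.41 vs {0.28, 0.39, 0.31, 0.59} → fail.
TB (methods 1·2): 0.48 vs {0.28, 0.39, 0.41, 0.55} → fail.
TC (methods 1·2): 0.43 vs {0.31, 0.59, 0.41, 0.55} → fail.
3 of 3 fail.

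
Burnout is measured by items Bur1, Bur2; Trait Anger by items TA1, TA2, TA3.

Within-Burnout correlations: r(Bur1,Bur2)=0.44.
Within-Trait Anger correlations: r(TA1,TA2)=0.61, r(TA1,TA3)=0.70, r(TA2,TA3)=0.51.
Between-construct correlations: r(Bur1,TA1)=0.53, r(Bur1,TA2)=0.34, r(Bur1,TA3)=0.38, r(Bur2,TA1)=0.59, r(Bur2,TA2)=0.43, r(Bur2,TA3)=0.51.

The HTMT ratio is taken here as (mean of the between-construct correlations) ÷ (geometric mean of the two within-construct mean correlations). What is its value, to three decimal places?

Between-construct mean = 2.78/6 = 0.4633.
Mean within-Bur = 0.44/1 = 0.4400; mean within-TA = 1.82/3 = 0.6067.
Geometric mean = √(0.4400 × 0.6067) = 0.5167.
HTMT = 0.4633 / 0.5167 = 0.897.

0.897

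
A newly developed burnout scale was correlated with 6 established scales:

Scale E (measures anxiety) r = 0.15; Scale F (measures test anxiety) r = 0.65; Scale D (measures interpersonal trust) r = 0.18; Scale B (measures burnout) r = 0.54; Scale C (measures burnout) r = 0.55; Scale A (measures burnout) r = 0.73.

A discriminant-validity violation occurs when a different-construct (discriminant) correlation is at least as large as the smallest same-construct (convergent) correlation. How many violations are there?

Convergent (same construct = burnout): Scale B, Scale C, Scale A.
Smallest convergent = 0.54. Discriminant values: 0.15, 0.65, 0.18; count ≥ 0.54 → 1.

1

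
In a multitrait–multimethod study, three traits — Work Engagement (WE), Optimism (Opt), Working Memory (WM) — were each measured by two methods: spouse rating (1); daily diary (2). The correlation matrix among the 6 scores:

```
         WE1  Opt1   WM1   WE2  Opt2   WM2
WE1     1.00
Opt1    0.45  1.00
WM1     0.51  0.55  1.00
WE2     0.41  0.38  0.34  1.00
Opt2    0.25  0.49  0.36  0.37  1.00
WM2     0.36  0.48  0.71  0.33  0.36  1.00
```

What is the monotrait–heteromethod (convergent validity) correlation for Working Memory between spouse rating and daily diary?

0.71

Same trait (WM), different methods: r(WM1, WM2) = 0.71.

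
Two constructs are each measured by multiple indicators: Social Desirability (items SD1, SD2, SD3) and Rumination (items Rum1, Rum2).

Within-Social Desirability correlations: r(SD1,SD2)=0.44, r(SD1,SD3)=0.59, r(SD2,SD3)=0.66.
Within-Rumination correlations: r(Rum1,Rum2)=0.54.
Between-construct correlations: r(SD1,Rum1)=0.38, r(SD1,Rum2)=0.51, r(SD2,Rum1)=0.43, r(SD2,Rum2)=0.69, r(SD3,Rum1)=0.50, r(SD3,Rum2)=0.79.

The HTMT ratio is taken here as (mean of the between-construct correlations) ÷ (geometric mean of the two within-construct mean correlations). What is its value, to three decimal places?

0.997

Between-construct mean = 3.30/6 = 0.5500.
Mean within-SD = 1.69/3 = 0.5633; mean within-Rum = 0.54/1 = 0.5400.
Geometric mean = √(0.5633 × 0.5400) = 0.5515.
HTMT = 0.5500 / 0.5515 = 0.997.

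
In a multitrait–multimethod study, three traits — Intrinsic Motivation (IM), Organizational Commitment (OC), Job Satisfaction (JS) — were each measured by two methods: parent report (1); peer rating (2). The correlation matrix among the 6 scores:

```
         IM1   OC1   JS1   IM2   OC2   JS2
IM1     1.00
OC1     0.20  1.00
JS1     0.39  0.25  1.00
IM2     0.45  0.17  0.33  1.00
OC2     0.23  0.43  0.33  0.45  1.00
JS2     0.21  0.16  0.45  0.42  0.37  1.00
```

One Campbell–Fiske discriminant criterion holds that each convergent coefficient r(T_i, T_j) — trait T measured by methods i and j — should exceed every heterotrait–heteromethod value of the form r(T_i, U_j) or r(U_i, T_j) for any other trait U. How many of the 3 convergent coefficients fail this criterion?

0

Convergent coefficients and their comparison sets:
IM (methods 1·2): 0.45 vs {0.23, 0.17, 0.21, 0.33} → pass.
OC (methods 1·2): 0.43 vs {0.17, 0.23, 0.16, 0.33} → pass.
JS (methods 1·2): 0.45 vs {0.33, 0.21, 0.33, 0.16} → pass.
0 of 3 fail.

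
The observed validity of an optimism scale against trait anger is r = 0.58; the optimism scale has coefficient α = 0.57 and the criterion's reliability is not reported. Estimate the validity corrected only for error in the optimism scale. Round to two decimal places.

0.77

Single correction: r_c = r_obs / √r_xx = 0.58 / √0.57 = 0.58 / 0.7550 ≈ 0.77.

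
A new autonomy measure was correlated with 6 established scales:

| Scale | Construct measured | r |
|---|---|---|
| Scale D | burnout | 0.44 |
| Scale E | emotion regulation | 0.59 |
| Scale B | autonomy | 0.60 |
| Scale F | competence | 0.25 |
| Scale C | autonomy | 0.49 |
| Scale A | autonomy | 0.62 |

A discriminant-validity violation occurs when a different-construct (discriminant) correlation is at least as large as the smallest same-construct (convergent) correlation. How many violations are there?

Convergent (same construct = autonomy): Scale B, Scale C, Scale A.
Smallest convergent = 0.49. Discriminant values: 0.44, 0.59, 0.25; count ≥ 0.49 → 1.

1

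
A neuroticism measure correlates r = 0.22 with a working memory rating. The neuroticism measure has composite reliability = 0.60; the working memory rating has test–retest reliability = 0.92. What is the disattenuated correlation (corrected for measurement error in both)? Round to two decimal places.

r_true = r_obs / √(r_xx · r_yy) = 0.22 / √(0.60 × 0.92) = 0.22 / √0.5520 = 0.22 / 0.7430 ≈ 0.30.

0.30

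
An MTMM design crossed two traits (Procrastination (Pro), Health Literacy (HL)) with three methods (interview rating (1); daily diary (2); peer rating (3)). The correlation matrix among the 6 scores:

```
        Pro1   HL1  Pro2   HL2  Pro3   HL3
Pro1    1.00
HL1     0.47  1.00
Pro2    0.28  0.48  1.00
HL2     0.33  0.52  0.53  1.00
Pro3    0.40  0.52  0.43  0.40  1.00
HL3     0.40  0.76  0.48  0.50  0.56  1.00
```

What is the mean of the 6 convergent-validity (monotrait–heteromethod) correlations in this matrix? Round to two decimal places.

Convergent values: 0.28, 0.40, 0.43, 0.52, 0.76, 0.50; mean = 2.89/6 = 0.48.

0.48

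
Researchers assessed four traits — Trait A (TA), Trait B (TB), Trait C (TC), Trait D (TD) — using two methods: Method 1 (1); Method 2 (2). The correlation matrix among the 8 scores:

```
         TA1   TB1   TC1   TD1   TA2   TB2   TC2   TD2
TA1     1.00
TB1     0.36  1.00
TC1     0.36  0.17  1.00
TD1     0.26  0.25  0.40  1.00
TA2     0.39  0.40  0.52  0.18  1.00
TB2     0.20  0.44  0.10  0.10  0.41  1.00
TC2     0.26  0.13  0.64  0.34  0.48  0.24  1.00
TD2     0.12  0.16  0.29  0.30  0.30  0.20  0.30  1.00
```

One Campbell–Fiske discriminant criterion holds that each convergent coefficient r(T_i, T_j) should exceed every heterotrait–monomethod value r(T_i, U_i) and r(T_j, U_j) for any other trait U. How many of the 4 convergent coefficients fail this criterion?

Checking each validity diagonal entry against its comparison values:
TA (methods 1·2): 0.39 vs {0.36, 0.41, 0.36, 0.48, 0.26, 0.30} → fail.
TB (methods 1·2): 0.44 vs {0.36, 0.41, 0.17, 0.24, 0.25, 0.20} → pass.
TC (methods 1·2): 0.64 vs {0.36, 0.48, 0.17, 0.24, 0.40, 0.30} → pass.
TD (methods 1·2): 0.30 vs {0.26, 0.30, 0.25, 0.20, 0.40, 0.30} → fail.
2 of 4 fail.

2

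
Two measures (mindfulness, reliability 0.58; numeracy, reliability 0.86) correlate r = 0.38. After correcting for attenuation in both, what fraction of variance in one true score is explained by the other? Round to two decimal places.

0.29

Disattenuated r = 0.38 / √(0.58 × 0.86) = 0.38 / 0.7063 = 0.5380.
Shared true-score variance = 0.5380² = 0.2894 ≈ 0.29.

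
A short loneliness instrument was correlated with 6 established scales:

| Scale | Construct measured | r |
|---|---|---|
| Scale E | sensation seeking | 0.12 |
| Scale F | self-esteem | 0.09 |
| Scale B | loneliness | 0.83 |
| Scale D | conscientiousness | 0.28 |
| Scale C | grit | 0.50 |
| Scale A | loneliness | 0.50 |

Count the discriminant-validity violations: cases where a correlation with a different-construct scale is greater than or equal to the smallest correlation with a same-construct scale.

Convergent (same construct = loneliness): Scale B, Scale A.
Smallest convergent = 0.50. Discriminant values: 0.12, 0.09, 0.28, 0.50; count ≥ 0.50 → 1.

1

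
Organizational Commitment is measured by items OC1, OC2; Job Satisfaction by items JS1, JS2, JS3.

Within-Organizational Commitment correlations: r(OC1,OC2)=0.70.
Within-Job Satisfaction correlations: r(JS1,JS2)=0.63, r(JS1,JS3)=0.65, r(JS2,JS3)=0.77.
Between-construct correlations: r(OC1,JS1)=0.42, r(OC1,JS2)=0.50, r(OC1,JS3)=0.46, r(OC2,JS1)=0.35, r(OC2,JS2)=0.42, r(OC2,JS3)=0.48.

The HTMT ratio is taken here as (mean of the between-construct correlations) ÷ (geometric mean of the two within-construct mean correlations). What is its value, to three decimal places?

Mean heterotrait r = 2.63/6 = 0.4383.
Mean within-OC = 0.70/1 = 0.7000; mean within-JS = 2.05/3 = 0.6833.
Geometric mean = √(0.7000 × 0.6833) = 0.6916.
HTMT = 0.4383 / 0.6916 = 0.634.

0.634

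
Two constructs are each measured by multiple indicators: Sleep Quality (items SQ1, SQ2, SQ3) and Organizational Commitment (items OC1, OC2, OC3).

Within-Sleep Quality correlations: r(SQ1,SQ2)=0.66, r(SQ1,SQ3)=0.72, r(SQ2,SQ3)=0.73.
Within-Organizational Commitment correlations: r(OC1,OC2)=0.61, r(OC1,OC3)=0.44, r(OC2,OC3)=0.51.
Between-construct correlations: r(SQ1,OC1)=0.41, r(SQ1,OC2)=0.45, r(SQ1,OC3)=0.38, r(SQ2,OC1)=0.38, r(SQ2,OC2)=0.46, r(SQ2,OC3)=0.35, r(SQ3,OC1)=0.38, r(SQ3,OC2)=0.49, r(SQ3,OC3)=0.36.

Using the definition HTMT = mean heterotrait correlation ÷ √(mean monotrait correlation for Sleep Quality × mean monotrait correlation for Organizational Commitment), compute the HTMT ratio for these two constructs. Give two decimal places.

0.67

Between-construct mean = 3.66/9 = 0.4067.
Mean within-SQ = 2.11/3 = 0.7033; mean within-OC = 1.56/3 = 0.5200.
Geometric mean = √(0.7033 × 0.5200) = 0.6047.
HTMT = 0.4067 / 0.6047 = 0.67.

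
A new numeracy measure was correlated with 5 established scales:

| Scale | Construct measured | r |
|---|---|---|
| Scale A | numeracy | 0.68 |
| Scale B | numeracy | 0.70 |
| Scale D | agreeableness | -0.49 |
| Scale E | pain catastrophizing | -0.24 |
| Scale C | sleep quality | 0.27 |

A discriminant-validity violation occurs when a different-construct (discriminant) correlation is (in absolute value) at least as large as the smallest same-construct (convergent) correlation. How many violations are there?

0

Convergent (same construct = numeracy): Scale A, Scale B.
Smallest convergent = 0.68. Discriminant |r|: 0.49, 0.24, 0.27; count ≥ 0.68 → 0.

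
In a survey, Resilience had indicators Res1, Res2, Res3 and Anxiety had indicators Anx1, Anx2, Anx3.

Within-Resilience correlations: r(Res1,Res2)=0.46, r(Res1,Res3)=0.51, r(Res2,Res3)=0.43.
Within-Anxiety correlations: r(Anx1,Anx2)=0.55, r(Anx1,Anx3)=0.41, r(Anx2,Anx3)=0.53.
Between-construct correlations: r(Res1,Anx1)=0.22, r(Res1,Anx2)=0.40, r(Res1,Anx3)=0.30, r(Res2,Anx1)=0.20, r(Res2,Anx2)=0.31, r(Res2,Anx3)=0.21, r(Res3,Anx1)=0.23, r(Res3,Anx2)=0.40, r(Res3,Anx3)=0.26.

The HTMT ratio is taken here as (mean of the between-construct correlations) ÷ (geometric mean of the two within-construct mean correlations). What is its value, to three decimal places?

0.584

Between-construct mean = 2.53/9 = 0.2811.
Mean within-Res = 1.40/3 = 0.4667; mean within-Anx = 1.49/3 = 0.4967.
Geometric mean = √(0.4667 × 0.4967) = 0.4815.
HTMT = 0.2811 / 0.4815 = 0.584.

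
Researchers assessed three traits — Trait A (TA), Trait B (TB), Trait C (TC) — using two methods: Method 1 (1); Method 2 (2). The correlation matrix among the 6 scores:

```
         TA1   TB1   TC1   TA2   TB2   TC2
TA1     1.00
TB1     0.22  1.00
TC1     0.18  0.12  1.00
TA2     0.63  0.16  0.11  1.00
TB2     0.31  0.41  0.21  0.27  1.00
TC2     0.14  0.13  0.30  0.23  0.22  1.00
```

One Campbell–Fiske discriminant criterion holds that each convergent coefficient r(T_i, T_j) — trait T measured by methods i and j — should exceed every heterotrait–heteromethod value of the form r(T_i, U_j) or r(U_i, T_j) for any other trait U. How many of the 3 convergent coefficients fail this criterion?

0

Checking each validity diagonal entry against its comparison values:
TA (methods 1·2): 0.63 vs {0.31, 0.16, 0.14, 0.11} → pass.
TB (methods 1·2): 0.41 vs {0.16, 0.31, 0.13, 0.21} → pass.
TC (methods 1·2): 0.30 vs {0.11, 0.14, 0.21, 0.13} → pass.
0 of 3 fail.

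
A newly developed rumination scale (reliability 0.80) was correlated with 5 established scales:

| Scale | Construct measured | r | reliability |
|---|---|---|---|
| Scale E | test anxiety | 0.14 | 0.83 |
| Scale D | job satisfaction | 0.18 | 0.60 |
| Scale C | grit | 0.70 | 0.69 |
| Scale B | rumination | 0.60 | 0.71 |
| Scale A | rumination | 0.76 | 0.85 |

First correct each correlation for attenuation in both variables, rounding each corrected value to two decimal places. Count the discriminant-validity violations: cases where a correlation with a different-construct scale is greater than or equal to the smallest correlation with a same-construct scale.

Disattenuated r (r / √(r_scale · r_new)):
  Scale E (disc): 0.14 / √(0.83·0.80) = 0.17
  Scale D (disc): 0.18 / √(0.60·0.80) = 0.26
  Scale C (disc): 0.70 / √(0.69·0.80) = 0.94
  Scale B (conv): 0.60 / √(0.71·0.80) = 0.80
  Scale A (conv): 0.76 / √(0.85·0.80) = 0.92
Smallest convergent = 0.80. Discriminant values: 0.17, 0.26, 0.94; count ≥ 0.80 → 1.

1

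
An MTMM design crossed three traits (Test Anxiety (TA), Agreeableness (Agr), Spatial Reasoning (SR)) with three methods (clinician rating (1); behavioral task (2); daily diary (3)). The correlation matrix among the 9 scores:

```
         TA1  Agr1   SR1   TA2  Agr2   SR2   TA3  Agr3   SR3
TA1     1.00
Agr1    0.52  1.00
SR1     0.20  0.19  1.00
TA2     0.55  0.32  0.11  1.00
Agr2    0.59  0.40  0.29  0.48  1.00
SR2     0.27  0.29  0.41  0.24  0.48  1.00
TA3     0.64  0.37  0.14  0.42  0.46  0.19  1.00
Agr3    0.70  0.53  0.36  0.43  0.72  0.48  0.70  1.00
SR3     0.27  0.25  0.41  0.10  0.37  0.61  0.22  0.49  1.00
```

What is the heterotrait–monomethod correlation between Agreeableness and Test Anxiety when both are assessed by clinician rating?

0.52

Different traits, same method: r(Agr1, TA1) = 0.52.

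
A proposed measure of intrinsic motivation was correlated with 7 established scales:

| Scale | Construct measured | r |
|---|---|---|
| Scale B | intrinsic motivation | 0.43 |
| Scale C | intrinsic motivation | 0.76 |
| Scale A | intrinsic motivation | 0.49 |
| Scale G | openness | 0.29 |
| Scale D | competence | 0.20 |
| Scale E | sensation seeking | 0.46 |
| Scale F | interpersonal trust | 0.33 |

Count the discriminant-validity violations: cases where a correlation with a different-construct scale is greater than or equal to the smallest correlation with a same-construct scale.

Convergent (same construct = intrinsic motivation): Scale B, Scale C, Scale A.
Smallest convergent = 0.43. Discriminant values: 0.29, 0.20, 0.46, 0.33; count ≥ 0.43 → 1.

1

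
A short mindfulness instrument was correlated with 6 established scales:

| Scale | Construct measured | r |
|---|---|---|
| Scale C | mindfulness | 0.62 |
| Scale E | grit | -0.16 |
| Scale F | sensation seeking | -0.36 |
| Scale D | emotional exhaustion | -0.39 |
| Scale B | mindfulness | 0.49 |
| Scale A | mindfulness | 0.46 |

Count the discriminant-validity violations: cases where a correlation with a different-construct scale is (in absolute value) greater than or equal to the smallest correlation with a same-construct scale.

0

Convergent (same construct = mindfulness): Scale C, Scale B, Scale A.
Smallest convergent = 0.46. Discriminant |r|: 0.16, 0.36, 0.39; count ≥ 0.46 → 0.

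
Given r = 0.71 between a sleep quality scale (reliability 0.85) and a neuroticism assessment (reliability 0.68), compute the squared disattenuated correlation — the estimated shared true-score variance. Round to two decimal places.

0.87

Disattenuated r = 0.71 / √(0.85 × 0.68) = 0.71 / 0.7603 = 0.9338.
Shared true-score variance = 0.9338² = 0.8720 ≈ 0.87.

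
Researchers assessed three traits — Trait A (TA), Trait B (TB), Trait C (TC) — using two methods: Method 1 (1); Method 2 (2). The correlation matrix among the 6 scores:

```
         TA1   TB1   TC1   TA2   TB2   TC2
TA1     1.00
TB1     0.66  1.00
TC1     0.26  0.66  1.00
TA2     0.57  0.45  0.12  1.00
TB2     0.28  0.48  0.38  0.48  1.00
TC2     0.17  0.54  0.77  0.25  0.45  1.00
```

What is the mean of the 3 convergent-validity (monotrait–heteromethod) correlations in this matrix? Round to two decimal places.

0.61

Convergent values: 0.57, 0.48, 0.77; mean = 1.82/3 = 0.61.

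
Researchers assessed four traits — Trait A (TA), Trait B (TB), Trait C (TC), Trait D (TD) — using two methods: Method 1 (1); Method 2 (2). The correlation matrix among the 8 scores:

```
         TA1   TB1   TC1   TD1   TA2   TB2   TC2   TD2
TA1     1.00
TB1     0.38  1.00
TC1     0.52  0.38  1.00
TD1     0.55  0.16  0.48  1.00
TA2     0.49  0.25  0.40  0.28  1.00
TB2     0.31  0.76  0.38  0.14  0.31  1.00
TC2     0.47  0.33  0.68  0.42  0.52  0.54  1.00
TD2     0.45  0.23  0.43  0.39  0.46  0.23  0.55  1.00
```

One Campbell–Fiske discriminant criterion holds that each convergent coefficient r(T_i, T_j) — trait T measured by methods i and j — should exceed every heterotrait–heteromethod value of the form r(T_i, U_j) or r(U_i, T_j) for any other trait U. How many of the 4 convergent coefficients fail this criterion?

1

Convergent coefficients and their comparison sets:
TA (methods 1·2): 0.49 vs {0.31, 0.25, 0.47, 0.40, 0.45, 0.28} → pass.
TB (methods 1·2): 0.76 vs {0.25, 0.31, 0.33, 0.38, 0.23, 0.14} → pass.
TC (methods 1·2): 0.68 vs {0.40, 0.47, 0.38, 0.33, 0.43, 0.42} → pass.
TD (methods 1·2): 0.39 vs {0.28, 0.45, 0.14, 0.23, 0.42, 0.43} → fail.
1 of 4 fail.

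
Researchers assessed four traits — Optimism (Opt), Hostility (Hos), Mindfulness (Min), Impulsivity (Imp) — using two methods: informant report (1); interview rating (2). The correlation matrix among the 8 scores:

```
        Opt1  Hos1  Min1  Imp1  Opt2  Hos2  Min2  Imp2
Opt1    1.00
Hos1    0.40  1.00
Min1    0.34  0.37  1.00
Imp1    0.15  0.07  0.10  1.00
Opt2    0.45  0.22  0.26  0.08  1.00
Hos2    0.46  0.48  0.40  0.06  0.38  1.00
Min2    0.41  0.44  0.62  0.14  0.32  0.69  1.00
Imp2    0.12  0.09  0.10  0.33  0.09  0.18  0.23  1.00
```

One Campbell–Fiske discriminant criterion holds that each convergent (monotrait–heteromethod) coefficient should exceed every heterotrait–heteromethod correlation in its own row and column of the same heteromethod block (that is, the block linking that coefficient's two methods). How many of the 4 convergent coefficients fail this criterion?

1

Convergent coefficients and their comparison sets:
Opt (methods 1·2): 0.45 vs {0.46, 0.22, 0.41, 0.26, 0.12, 0.08} → fail.
Hos (methods 1·2): 0.48 vs {0.22, 0.46, 0.44, 0.40, 0.09, 0.06} → pass.
Min (methods 1·2): 0.62 vs {0.26, 0.41, 0.40, 0.44, 0.10, 0.14} → pass.
Imp (methods 1·2): 0.33 vs {0.08, 0.12, 0.06, 0.09, 0.14, 0.10} → pass.
1 of 4 fail.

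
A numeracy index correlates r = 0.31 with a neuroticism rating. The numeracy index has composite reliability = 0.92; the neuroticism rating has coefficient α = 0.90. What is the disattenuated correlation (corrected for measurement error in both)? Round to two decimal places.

0.34

r_true = r_obs / √(r_xx · r_yy) = 0.31 / √(0.92 × 0.90) = 0.31 / √0.8280 = 0.31 / 0.9099 ≈ 0.34.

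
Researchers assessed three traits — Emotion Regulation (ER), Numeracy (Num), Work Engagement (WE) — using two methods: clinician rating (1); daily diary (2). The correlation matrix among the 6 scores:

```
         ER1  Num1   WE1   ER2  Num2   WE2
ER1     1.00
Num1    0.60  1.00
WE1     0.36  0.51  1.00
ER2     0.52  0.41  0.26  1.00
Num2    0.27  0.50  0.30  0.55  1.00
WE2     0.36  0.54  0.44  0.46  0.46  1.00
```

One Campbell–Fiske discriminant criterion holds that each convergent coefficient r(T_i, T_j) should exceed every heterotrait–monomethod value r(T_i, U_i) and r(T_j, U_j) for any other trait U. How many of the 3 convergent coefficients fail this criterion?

3

Checking each validity diagonal entry against its comparison values:
ER (methods 1·2): 0.52 vs {0.60, 0.55, 0.36, 0.46} → fail.
Num (methods 1·2): 0.50 vs {0.60, 0.55, 0.51, 0.46} → fail.
WE (methods 1·2): 0.44 vs {0.36, 0.46, 0.51, 0.46} → fail.
3 of 3 fail.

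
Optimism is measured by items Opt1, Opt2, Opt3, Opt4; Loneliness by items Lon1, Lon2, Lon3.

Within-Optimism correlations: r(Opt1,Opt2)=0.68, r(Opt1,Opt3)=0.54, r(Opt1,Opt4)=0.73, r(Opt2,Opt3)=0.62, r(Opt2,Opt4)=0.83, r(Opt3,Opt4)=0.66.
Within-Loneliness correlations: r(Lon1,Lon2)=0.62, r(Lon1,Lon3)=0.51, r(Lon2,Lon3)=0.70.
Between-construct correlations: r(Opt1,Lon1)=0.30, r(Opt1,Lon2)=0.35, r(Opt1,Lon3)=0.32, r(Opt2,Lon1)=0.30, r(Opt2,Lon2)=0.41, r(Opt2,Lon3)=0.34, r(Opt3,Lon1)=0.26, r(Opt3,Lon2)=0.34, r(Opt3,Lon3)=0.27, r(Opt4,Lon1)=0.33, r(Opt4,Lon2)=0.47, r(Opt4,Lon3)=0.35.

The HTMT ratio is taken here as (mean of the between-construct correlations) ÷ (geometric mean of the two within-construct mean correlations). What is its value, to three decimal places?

Between-construct mean = 4.04/12 = 0.3367.
Mean within-Opt = 4.06/6 = 0.6767; mean within-Lon = 1.83/3 = 0.6100.
Geometric mean = √(0.6767 × 0.6100) = 0.6425.
HTMT = 0.3367 / 0.6425 = 0.524.

0.524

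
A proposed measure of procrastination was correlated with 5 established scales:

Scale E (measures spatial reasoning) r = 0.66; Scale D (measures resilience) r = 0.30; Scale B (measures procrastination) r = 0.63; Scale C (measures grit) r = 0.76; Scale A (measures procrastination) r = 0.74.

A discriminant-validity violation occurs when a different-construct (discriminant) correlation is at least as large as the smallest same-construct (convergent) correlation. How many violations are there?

Convergent (same construct = procrastination): Scale B, Scale A.
Smallest convergent = 0.63. Discriminant values: 0.66, 0.30, 0.76; count ≥ 0.63 → 2.

2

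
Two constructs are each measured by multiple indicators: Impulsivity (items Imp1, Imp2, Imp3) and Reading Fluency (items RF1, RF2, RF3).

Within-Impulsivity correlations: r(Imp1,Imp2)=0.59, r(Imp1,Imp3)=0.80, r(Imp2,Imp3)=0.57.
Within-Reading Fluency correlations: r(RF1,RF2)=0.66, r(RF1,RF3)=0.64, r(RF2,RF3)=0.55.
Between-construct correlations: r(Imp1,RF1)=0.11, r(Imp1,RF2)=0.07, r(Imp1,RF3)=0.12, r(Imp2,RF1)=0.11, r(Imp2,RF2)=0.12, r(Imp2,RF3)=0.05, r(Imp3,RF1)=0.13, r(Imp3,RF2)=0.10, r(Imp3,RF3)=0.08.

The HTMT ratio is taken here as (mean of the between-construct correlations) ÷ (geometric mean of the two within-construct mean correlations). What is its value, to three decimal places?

Between-construct mean = 0.89/9 = 0.0989.
Mean within-Imp = 1.96/3 = 0.6533; mean within-RF = 1.85/3 = 0.6167.
Geometric mean = √(0.6533 × 0.6167) = 0.6347.
HTMT = 0.0989 / 0.6347 = 0.156.

0.156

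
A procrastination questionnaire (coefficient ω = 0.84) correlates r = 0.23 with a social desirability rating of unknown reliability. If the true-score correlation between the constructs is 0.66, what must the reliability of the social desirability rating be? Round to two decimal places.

r_true = r_obs / √(r_xx · r_yy) ⇒ 0.66 = 0.23 / √(0.84 · r_yy).
√(0.84 · r_yy) = 0.23 / 0.66 = 0.3485; 0.84 · r_yy = 0.1215; r_yy = 0.1215 / 0.84 ≈ 0.14.

0.14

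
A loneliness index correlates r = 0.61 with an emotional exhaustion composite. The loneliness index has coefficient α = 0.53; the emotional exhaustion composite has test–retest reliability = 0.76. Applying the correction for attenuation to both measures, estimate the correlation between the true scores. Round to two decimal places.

r_true = r_obs / √(r_xx · r_yy) = 0.61 / √(0.53 × 0.76) = 0.61 / √0.4028 = 0.61 / 0.6347 ≈ 0.96.

0.96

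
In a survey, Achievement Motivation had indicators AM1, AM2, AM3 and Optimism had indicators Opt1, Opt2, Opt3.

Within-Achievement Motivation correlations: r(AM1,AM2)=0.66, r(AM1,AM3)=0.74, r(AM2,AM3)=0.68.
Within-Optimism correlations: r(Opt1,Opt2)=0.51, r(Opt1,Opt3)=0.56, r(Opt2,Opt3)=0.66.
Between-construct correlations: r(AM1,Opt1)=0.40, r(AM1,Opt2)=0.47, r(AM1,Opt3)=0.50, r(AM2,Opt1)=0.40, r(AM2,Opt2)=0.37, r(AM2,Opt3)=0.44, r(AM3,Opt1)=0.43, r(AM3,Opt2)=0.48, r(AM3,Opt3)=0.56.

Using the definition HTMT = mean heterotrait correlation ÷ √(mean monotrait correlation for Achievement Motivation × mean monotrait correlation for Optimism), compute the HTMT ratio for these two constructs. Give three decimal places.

0.712

Mean heterotrait r = 4.05/9 = 0.4500.
Mean within-AM = 2.08/3 = 0.6933; mean within-Opt = 1.73/3 = 0.5767.
Geometric mean = √(0.6933 × 0.5767) = 0.6323.
HTMT = 0.4500 / 0.6323 = 0.712.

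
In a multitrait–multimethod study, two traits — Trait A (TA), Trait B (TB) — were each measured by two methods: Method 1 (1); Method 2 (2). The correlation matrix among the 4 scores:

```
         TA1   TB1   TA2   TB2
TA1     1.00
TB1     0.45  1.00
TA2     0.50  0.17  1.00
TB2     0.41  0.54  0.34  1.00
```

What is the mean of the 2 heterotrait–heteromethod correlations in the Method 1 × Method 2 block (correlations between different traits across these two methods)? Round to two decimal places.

0.29

HTHM values (method 1 × method 2): 0.41, 0.17; mean = 0.58/2 = 0.29.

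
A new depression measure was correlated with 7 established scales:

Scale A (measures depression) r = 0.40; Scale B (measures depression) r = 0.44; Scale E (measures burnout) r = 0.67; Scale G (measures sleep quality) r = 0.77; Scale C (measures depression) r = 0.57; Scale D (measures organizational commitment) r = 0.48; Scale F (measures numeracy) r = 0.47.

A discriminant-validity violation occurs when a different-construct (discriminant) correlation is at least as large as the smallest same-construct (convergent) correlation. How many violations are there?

4

Convergent (same construct = depression): Scale A, Scale B, Scale C.
Smallest convergent = 0.40. Discriminant values: 0.67, 0.77, 0.48, 0.47; count ≥ 0.40 → 4.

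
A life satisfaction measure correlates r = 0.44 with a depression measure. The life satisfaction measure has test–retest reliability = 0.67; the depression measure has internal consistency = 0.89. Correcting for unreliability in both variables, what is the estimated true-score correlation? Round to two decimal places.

r_true = r_obs / √(r_xx · r_yy) = 0.44 / √(0.67 × 0.89) = 0.44 / √0.5963 = 0.44 / 0.7722 ≈ 0.57.

0.57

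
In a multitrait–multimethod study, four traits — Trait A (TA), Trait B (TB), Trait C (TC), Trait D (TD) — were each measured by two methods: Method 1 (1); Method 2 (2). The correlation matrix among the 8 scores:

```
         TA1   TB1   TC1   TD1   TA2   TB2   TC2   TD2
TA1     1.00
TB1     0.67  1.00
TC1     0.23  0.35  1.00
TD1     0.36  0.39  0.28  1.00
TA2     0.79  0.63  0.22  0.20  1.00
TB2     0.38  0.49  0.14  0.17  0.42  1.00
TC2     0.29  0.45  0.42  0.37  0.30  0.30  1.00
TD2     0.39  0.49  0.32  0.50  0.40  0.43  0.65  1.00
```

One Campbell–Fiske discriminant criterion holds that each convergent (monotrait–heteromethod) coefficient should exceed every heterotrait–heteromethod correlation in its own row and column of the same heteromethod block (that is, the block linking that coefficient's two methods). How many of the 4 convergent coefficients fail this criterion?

Checking each validity diagonal entry against its comparison values:
TA (methods 1·2): 0.79 vs {0.38, 0.63, 0.29, 0.22, 0.39, 0.20} → pass.
TB (methods 1·2): 0.49 vs {0.63, 0.38, 0.45, 0.14, 0.49, 0.17} → fail.
TC (methods 1·2): 0.42 vs {0.22, 0.29, 0.14, 0.45, 0.32, 0.37} → fail.
TD (methods 1·2): 0.50 vs {0.20, 0.39, 0.17, 0.49, 0.37, 0.32} → pass.
2 of 4 fail.

2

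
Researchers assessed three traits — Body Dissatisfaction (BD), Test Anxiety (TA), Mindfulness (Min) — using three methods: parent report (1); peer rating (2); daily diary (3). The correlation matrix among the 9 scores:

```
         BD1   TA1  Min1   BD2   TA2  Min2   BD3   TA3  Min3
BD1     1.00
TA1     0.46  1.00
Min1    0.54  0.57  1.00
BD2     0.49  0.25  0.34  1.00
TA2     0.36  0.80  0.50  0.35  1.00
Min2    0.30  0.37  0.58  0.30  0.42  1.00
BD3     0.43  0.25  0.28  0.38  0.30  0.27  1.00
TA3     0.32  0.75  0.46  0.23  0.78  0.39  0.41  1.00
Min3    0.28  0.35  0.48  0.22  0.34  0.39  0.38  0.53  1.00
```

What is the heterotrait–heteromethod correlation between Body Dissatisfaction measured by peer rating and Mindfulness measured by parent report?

Different traits and methods: r(BD2, Min1) = 0.34.

0.34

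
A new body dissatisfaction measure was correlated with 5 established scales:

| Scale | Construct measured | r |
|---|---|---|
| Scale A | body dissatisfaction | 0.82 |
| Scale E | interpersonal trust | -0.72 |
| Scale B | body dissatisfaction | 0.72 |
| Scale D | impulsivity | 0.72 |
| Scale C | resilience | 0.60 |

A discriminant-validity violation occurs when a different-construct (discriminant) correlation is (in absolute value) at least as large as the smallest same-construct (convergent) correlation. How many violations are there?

Convergent (same construct = body dissatisfaction): Scale A, Scale B.
Smallest convergent = 0.72. Discriminant |r|: 0.72, 0.72, 0.60; count ≥ 0.72 → 2.

2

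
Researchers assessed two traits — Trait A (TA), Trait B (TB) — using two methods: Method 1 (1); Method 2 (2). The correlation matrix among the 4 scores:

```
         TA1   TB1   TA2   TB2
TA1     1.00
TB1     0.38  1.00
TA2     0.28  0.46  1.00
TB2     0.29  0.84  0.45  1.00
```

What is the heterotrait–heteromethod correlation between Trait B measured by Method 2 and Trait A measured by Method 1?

Different traits and methods: r(TB2, TA1) = 0.29.

0.29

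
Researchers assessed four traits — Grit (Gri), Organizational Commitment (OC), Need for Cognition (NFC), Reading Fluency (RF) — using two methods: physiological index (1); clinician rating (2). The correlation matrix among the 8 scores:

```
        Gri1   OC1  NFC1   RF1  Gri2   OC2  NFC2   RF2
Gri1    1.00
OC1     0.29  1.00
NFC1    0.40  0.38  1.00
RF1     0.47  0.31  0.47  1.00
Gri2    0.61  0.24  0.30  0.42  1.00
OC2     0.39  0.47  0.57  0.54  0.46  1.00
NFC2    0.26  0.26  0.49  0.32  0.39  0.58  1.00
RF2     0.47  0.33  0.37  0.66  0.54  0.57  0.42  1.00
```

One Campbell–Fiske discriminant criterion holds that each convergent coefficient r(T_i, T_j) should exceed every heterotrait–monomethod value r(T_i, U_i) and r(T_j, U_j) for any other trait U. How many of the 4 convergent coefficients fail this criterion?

2

Each convergent coefficient versus the relevant comparison correlations:
Gri (methods 1·2): 0.61 vs {0.29, 0.46, 0.40, 0.39, 0.47, 0.54} → pass.
OC (methods 1·2): 0.47 vs {0.29, 0.46, 0.38, 0.58, 0.31, 0.57} → fail.
NFC (methods 1·2): 0.49 vs {0.40, 0.39, 0.38, 0.58, 0.47, 0.42} → fail.
RF (methods 1·2): 0.66 vs {0.47, 0.54, 0.31, 0.57, 0.47, 0.42} → pass.
2 of 4 fail.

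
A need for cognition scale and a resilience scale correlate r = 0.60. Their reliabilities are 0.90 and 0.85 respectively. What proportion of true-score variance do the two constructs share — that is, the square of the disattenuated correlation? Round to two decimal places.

Disattenuated r = 0.60 / √(0.90 × 0.85) = 0.60 / 0.8746 = 0.6860.
Shared true-score variance = 0.6860² = 0.4706 ≈ 0.47.

0.47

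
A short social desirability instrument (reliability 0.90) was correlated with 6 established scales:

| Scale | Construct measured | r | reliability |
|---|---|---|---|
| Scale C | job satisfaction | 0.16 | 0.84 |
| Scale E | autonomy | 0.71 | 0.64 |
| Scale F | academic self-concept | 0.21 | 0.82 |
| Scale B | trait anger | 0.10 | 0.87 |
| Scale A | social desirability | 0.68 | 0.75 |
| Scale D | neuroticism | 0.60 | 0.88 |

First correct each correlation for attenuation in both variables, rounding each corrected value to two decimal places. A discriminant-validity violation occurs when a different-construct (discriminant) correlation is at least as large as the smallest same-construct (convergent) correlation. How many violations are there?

1

Disattenuated r (r / √(r_scale · r_new)):
  Scale C (disc): 0.16 / √(0.84·0.90) = 0.18
  Scale E (disc): 0.71 / √(0.64·0.90) = 0.94
  Scale F (disc): 0.21 / √(0.82·0.90) = 0.24
  Scale B (disc): 0.10 / √(0.87·0.90) = 0.11
  Scale A (conv): 0.68 / √(0.75·0.90) = 0.83
  Scale D (disc): 0.60 / √(0.88·0.90) = 0.67
Smallest convergent = 0.83. Discriminant values: 0.18, 0.94, 0.24, 0.11, 0.67; count ≥ 0.83 → 1.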